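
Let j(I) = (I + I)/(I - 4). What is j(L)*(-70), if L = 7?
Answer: -980/3 ≈ -326.67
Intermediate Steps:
j(I) = 2*I/(-4 + I) (j(I) = (2*I)/(-4 + I) = 2*I/(-4 + I))
j(L)*(-70) = (2*7/(-4 + 7))*(-70) = (2*7/3)*(-70) = (2*7*(⅓))*(-70) = (14/3)*(-70) = -980/3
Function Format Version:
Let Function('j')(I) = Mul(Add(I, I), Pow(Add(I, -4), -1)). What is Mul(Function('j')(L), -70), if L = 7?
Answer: Rational(-980, 3) ≈ -326.67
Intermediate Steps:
Function('j')(I) = Mul(2, I, Pow(Add(-4, I), -1)) (Function('j')(I) = Mul(Mul(2, I), Pow(Add(-4, I), -1)) = Mul(2, I, Pow(Add(-4, I), -1)))
Mul(Function('j')(L), -70) = Mul(Mul(2, 7, Pow(Add(-4, 7), -1)), -70) = Mul(Mul(2, 7, Pow(3, -1)), -70) = Mul(Mul(2, 7, Rational(1, 3)), -70) = Mul(Rational(14, 3), -70) = Rational(-980, 3)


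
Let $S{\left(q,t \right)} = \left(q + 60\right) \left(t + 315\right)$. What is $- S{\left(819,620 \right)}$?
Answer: $-821865$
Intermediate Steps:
$S{\left(q,t \right)} = \left(60 + q\right) \left(315 + t\right)$
$- S{\left(819,620 \right)} = - (18900 + 60 \cdot 620 + 315 \cdot 819 + 819 \cdot 620) = - (18900 + 37200 + 257985 + 507780) = \left(-1\right) 821865 = -821865$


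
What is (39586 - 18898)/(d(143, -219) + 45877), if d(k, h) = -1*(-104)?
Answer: 6896/15327 ≈ 0.44992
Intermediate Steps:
d(k, h) = 104
(39586 - 18898)/(d(143, -219) + 45877) = (39586 - 18898)/(104 + 45877) = 20688/45981 = 20688*(1/45981) = 6896/15327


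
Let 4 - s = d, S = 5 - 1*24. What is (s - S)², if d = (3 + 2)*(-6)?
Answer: 2809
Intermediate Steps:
S = -19 (S = 5 - 24 = -19)
d = -30 (d = 5*(-6) = -30)
s = 34 (s = 4 - 1*(-30) = 4 + 30 = 34)
(s - S)² = (34 - 1*(-19))² = (34 + 19)² = 53² = 2809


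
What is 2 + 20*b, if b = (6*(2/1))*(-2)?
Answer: -478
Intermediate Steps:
b = -24 (b = (6*(2*1))*(-2) = (6*2)*(-2) = 12*(-2) = -24)
2 + 20*b = 2 + 20*(-24) = 2 - 480 = -478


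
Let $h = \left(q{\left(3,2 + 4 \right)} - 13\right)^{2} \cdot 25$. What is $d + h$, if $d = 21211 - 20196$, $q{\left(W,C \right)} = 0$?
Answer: $5240$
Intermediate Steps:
$d = 1015$ ($d = 21211 - 20196 = 1015$)
$h = 4225$ ($h = \left(0 - 13\right)^{2} \cdot 25 = \left(-13\right)^{2} \cdot 25 = 169 \cdot 25 = 4225$)
$d + h = 1015 + 4225 = 5240$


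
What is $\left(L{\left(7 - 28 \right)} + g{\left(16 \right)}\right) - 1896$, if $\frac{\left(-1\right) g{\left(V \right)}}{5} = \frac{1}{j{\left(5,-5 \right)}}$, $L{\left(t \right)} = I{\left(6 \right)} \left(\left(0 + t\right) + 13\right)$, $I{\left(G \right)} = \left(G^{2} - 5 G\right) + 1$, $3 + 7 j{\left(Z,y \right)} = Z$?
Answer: $- \frac{3939}{2} \approx -1969.5$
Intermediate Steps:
$j{\left(Z,y \right)} = - \frac{3}{7} + \frac{Z}{7}$
$I{\left(G \right)} = 1 + G^{2} - 5 G$
$L{\left(t \right)} = 91 + 7 t$ ($L{\left(t \right)} = \left(1 + 6^{2} - 30\right) \left(\left(0 + t\right) + 13\right) = \left(1 + 36 - 30\right) \left(t + 13\right) = 7 \left(13 + t\right) = 91 + 7 t$)
$g{\left(V \right)} = - \frac{35}{2}$ ($g{\left(V \right)} = - \frac{5}{- \frac{3}{7} + \frac{1}{7} \cdot 5} = - \frac{5}{- \frac{3}{7} + \frac{5}{7}} = - \frac{5}{\frac{2}{7}} = \left(-5\right) \frac{7}{2} = - \frac{35}{2}$)
$\left(L{\left(7 - 28 \right)} + g{\left(16 \right)}\right) - 1896 = \left(\left(91 + 7 \left(7 - 28\right)\right) - \frac{35}{2}\right) - 1896 = \left(\left(91 + 7 \left(-21\right)\right) - \frac{35}{2}\right) - 1896 = \left(\left(91 - 147\right) - \frac{35}{2}\right) - 1896 = \left(-56 - \frac{35}{2}\right) - 1896 = - \frac{147}{2} - 1896 = - \frac{3939}{2}$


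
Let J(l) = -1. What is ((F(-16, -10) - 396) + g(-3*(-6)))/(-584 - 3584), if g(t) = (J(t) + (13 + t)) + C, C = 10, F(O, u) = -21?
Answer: 377/4168 ≈ 0.090451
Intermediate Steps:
g(t) = 22 + t (g(t) = (-1 + (13 + t)) + 10 = (12 + t) + 10 = 22 + t)
((F(-16, -10) - 396) + g(-3*(-6)))/(-584 - 3584) = ((-21 - 396) + (22 - 3*(-6)))/(-584 - 3584) = (-417 + (22 + 18))/(-4168) = (-417 + 40)*(-1/4168) = -377*(-1/4168) = 377/4168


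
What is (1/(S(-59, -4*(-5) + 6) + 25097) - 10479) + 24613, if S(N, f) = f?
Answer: 355088483/25123 ≈ 14134.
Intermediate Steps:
(1/(S(-59, -4*(-5) + 6) + 25097) - 10479) + 24613 = (1/((-4*(-5) + 6) + 25097) - 10479) + 24613 = (1/((20 + 6) + 25097) - 10479) + 24613 = (1/(26 + 25097) - 10479) + 24613 = (1/25123 - 10479) + 24613 = -263263916/25123 + 24613 = 355088483/25123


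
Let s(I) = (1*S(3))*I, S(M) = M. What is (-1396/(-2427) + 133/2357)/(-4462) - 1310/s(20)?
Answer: -92881781226/4254099803 ≈ -21.833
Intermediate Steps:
s(I) = 3*I (s(I) = (1*3)*I = 3*I)
(-1396/(-2427) + 133/2357)/(-4462) - 1310/s(20) = (-1396/(-2427) + 133/2357)/(-4462) - 1310/(3*20) = (-1396*(-1/2427) + 133*(1/2357))*(-1/4462) - 1310/60 = (1396/2427 + 133/2357)*(-1/4462) - 1310*1/60 = (3613163/5720439)*(-1/4462) - 131/6 = -3613163/25524598818 - 131/6 = -92881781226/4254099803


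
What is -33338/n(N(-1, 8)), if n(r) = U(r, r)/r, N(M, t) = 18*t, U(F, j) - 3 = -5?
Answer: 2400336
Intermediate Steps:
U(F, j) = -2 (U(F, j) = 3 - 5 = -2)
n(r) = -2/r
-33338/n(N(-1, 8)) = -33338/((-2/(18*8))) = -33338/((-2/144)) = -33338/((-2*1/144)) = -33338/(-1/72) = -33338*(-72) = 2400336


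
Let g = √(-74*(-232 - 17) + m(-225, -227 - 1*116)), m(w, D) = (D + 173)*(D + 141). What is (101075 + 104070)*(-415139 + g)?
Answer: -85163690155 + 205145*√52766 ≈ -8.5117e+10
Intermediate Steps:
m(w, D) = (141 + D)*(173 + D) (m(w, D) = (173 + D)*(141 + D) = (141 + D)*(173 + D))
g = √52766 (g = √(-74*(-232 - 17) + (24393 + (-227 - 1*116)² + 314*(-227 - 1*116))) = √(-74*(-249) + (24393 + (-227 - 116)² + 314*(-227 - 116))) = √(18426 + (24393 + (-343)² + 314*(-343))) = √(18426 + (24393 + 117649 - 107702)) = √(18426 + 34340) = √52766 ≈ 229.71)
(101075 + 104070)*(-415139 + g) = (101075 + 104070)*(-415139 + √52766) = 205145*(-415139 + √52766) = -85163690155 + 205145*√52766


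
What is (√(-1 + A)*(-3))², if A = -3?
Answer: -36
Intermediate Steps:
(√(-1 + A)*(-3))² = (√(-1 - 3)*(-3))² = (√(-4)*(-3))² = ((2*I)*(-3))² = (-6*I)² = -36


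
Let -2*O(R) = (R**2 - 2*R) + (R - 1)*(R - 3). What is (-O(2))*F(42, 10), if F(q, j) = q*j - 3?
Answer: -417/2 ≈ -208.50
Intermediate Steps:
F(q, j) = -3 + j*q (F(q, j) = j*q - 3 = -3 + j*q)
O(R) = R - R**2/2 - (-1 + R)*(-3 + R)/2 (O(R) = -((R**2 - 2*R) + (R - 1)*(R - 3))/2 = -((R**2 - 2*R) + (-1 + R)*(-3 + R))/2 = -(R**2 - 2*R + (-1 + R)*(-3 + R))/2 = R - R**2/2 - (-1 + R)*(-3 + R)/2)
(-O(2))*F(42, 10) = (-(-3/2 - 1*2**2 + 3*2))*(-3 + 10*42) = (-(-3/2 - 1*4 + 6))*(-3 + 420) = -(-3/2 - 4 + 6)*417 = -1*1/2*417 = -1/2*417 = -417/2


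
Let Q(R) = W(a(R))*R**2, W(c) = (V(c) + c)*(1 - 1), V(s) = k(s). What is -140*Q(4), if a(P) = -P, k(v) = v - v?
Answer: 0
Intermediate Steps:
k(v) = 0
V(s) = 0
W(c) = 0 (W(c) = (0 + c)*(1 - 1) = c*0 = 0)
Q(R) = 0 (Q(R) = 0*R**2 = 0)
-140*Q(4) = -140*0 = 0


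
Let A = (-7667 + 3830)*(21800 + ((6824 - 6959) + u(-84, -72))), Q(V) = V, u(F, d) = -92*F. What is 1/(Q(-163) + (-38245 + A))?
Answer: -1/112819349 ≈ -8.8637e-9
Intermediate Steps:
A = -112780941 (A = (-7667 + 3830)*(21800 + ((6824 - 6959) - 92*(-84))) = -3837*(21800 + (-135 + 7728)) = -3837*(21800 + 7593) = -3837*29393 = -112780941)
1/(Q(-163) + (-38245 + A)) = 1/(-163 + (-38245 - 112780941)) = 1/(-163 - 112819186) = 1/(-112819349) = -1/112819349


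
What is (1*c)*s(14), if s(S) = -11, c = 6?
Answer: -66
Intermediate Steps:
(1*c)*s(14) = (1*6)*(-11) = 6*(-11) = -66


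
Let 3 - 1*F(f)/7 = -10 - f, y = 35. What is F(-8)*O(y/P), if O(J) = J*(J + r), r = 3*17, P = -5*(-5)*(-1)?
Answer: -12152/5 ≈ -2430.4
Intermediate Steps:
P = -25 (P = 25*(-1) = -25)
r = 51
F(f) = 91 + 7*f (F(f) = 21 - 7*(-10 - f) = 21 + (70 + 7*f) = 91 + 7*f)
O(J) = J*(51 + J) (O(J) = J*(J + 51) = J*(51 + J))
F(-8)*O(y/P) = (91 + 7*(-8))*((35/(-25))*(51 + 35/(-25))) = (91 - 56)*((35*(-1/25))*(51 + 35*(-1/25))) = 35*(-7*(51 - 7/5)/5) = 35*(-7/5*248/5) = 35*(-1736/25) = -12152/5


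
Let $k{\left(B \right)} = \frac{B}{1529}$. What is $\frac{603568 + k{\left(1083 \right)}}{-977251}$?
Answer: $- \frac{922856555}{1494216779} \approx -0.61762$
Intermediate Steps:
$k{\left(B \right)} = \frac{B}{1529}$ ($k{\left(B \right)} = B \frac{1}{1529} = \frac{B}{1529}$)
$\frac{603568 + k{\left(1083 \right)}}{-977251} = \frac{603568 + \frac{1}{1529} \cdot 1083}{-977251} = \left(603568 + \frac{1083}{1529}\right) \left(- \frac{1}{977251}\right) = \frac{922856555}{1529} \left(- \frac{1}{977251}\right) = - \frac{922856555}{1494216779}$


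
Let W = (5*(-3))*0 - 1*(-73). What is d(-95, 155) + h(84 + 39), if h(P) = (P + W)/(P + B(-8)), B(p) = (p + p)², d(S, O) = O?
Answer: 58941/379 ≈ 155.52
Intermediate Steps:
B(p) = 4*p² (B(p) = (2*p)² = 4*p²)
W = 73 (W = -15*0 + 73 = 0 + 73 = 73)
h(P) = (73 + P)/(256 + P) (h(P) = (P + 73)/(P + 4*(-8)²) = (73 + P)/(P + 4*64) = (73 + P)/(P + 256) = (73 + P)/(256 + P))
d(-95, 155) + h(84 + 39) = 155 + (73 + (84 + 39))/(256 + (84 + 39)) = 155 + (73 + 123)/(256 + 123) = 155 + 196/379 = 58941/379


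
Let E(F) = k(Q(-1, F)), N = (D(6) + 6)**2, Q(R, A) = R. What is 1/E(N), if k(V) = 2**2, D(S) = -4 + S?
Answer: 1/4 ≈ 0.25000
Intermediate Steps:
N = 64 (N = ((-4 + 6) + 6)**2 = (2 + 6)**2 = 8**2 = 64)
k(V) = 4
E(F) = 4
1/E(N) = 1/4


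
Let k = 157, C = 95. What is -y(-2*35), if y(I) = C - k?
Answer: 62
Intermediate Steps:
y(I) = -62 (y(I) = 95 - 1*157 = 95 - 157 = -62)
-y(-2*35) = -1*(-62) = 62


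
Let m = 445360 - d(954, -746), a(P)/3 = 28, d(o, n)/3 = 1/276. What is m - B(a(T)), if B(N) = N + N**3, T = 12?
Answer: -13563377/92 ≈ -1.4743e+5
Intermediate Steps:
d(o, n) = 1/92 (d(o, n) = 3/276 = 3*(1/276) = 1/92)
a(P) = 84 (a(P) = 3*28 = 84)
m = 40973119/92 (m = 445360 - 1*1/92 = 445360 - 1/92 = 40973119/92 ≈ 4.4536e+5)
m - B(a(T)) = 40973119/92 - (84 + 84**3) = 40973119/92 - (84 + 592704) = 40973119/92 - 1*592788 = 40973119/92 - 592788 = -13563377/92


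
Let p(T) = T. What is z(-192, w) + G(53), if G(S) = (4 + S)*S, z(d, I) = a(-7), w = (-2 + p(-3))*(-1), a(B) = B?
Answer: 3014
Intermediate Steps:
w = 5 (w = (-2 - 3)*(-1) = -5*(-1) = 5)
z(d, I) = -7
G(S) = S*(4 + S)
z(-192, w) + G(53) = -7 + 53*(4 + 53) = -7 + 53*57 = -7 + 3021 = 3014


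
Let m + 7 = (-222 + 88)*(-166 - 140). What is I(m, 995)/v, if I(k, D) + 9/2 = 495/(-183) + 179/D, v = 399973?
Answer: -852767/48552722470 ≈ -1.7564e-5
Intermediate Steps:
m = 40997 (m = -7 + (-222 + 88)*(-166 - 140) = -7 - 134*(-306) = -7 + 41004 = 40997)
I(k, D) = -879/122 + 179/D (I(k, D) = -9/2 + (495/(-183) + 179/D) = -9/2 + (495*(-1/183) + 179/D) = -9/2 + (-165/61 + 179/D) = -879/122 + 179/D)
I(m, 995)/v = (-879/122 + 179/995)/399973 = (-879/122 + 179*(1/995))*(1/399973) = (-879/122 + 179/995)*(1/399973) = -852767/121390*1/399973 = -852767/48552722470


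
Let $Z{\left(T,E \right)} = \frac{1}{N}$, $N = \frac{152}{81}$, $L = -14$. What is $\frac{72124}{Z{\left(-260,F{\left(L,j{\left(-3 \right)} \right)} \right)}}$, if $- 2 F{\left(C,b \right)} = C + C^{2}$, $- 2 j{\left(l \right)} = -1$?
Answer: $\frac{10962848}{81} \approx 1.3534 \cdot 10^{5}$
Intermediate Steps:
$j{\left(l \right)} = \frac{1}{2}$ ($j{\left(l \right)} = \left(- \frac{1}{2}\right) \left(-1\right) = \frac{1}{2}$)
$N = \frac{152}{81}$ ($N = 152 \cdot \frac{1}{81} = \frac{152}{81} \approx 1.8765$)
$F{\left(C,b \right)} = - \frac{C}{2} - \frac{C^{2}}{2}$ ($F{\left(C,b \right)} = - \frac{C + C^{2}}{2} = - \frac{C}{2} - \frac{C^{2}}{2}$)
$Z{\left(T,E \right)} = \frac{81}{152}$ ($Z{\left(T,E \right)} = \frac{1}{\frac{152}{81}} = \frac{81}{152}$)
$\frac{72124}{Z{\left(-260,F{\left(L,j{\left(-3 \right)} \right)} \right)}} = \frac{72124}{\frac{81}{152}} = 72124 \cdot \frac{152}{81} = \frac{10962848}{81}$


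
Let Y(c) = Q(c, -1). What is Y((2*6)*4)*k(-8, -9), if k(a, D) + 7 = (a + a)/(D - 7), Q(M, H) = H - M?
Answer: 294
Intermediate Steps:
k(a, D) = -7 + 2*a/(-7 + D) (k(a, D) = -7 + (a + a)/(D - 7) = -7 + (2*a)/(-7 + D) = -7 + 2*a/(-7 + D))
Y(c) = -1 - c
Y((2*6)*4)*k(-8, -9) = (-1 - 2*6*4)*((49 - 7*(-9) + 2*(-8))/(-7 - 9)) = (-1 - 12*4)*((49 + 63 - 16)/(-16)) = (-1 - 1*48)*(-1/16*96) = (-1 - 48)*(-6) = -49*(-6) = 294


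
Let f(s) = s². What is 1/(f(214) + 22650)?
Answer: 1/68446 ≈ 1.4610e-5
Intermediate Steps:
1/(f(214) + 22650) = 1/(214² + 22650) = 1/(45796 + 22650) = 1/68446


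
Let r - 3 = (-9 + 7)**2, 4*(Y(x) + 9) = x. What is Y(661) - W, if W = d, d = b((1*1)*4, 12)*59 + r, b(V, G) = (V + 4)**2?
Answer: -14507/4 ≈ -3626.8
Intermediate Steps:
Y(x) = -9 + x/4
r = 7 (r = 3 + (-9 + 7)**2 = 3 + (-2)**2 = 3 + 4 = 7)
b(V, G) = (4 + V)**2
d = 3783 (d = (4 + (1*1)*4)**2*59 + 7 = (4 + 1*4)**2*59 + 7 = (4 + 4)**2*59 + 7 = 8**2*59 + 7 = 64*59 + 7 = 3776 + 7 = 3783)
W = 3783
Y(661) - W = (-9 + (1/4)*661) - 1*3783 = (-9 + 661/4) - 3783 = 625/4 - 3783 = -14507/4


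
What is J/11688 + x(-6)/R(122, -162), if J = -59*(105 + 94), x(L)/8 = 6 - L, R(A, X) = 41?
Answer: 640667/479208 ≈ 1.3369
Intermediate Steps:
x(L) = 48 - 8*L (x(L) = 8*(6 - L) = 48 - 8*L)
J = -11741 (J = -59*199 = -11741)
J/11688 + x(-6)/R(122, -162) = -11741/11688 + (48 - 8*(-6))/41 = -11741*1/11688 + (48 + 48)*(1/41) = -11741/11688 + 96*(1/41) = -11741/11688 + 96/41 = 640667/479208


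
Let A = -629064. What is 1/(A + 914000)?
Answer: 1/284936 ≈ 3.5096e-6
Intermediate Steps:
1/(A + 914000) = 1/(-629064 + 914000) = 1/284936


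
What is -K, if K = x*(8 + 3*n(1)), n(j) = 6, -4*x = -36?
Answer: -234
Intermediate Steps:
x = 9 (x = -¼*(-36) = 9)
K = 234 (K = 9*(8 + 3*6) = 9*(8 + 18) = 9*26 = 234)
-K = -1*234 = -234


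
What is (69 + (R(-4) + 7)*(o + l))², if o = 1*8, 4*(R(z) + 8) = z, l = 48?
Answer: 1849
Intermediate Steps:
R(z) = -8 + z/4
o = 8
(69 + (R(-4) + 7)*(o + l))² = (69 + ((-8 + (¼)*(-4)) + 7)*(8 + 48))² = (69 + ((-8 - 1) + 7)*56)² = (69 + (-9 + 7)*56)² = (69 - 2*56)² = (69 - 112)² = (-43)² = 1849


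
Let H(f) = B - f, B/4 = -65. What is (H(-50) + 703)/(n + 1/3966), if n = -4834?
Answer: -1955238/19171643 ≈ -0.10199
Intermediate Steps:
B = -260 (B = 4*(-65) = -260)
H(f) = -260 - f
(H(-50) + 703)/(n + 1/3966) = ((-260 - 1*(-50)) + 703)/(-4834 + 1/3966) = ((-260 + 50) + 703)/(-4834 + 1/3966) = (-210 + 703)/(-19171643/3966) = 493*(-3966/19171643) = -1955238/19171643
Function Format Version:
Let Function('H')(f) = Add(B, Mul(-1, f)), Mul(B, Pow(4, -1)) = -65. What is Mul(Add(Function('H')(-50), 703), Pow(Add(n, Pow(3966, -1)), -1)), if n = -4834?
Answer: Rational(-1955238, 19171643) ≈ -0.10199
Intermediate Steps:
B = -260 (B = Mul(4, -65) = -260)
Function('H')(f) = Add(-260, Mul(-1, f))
Mul(Add(Function('H')(-50), 703), Pow(Add(n, Pow(3966, -1)), -1)) = Mul(Add(Add(-260, Mul(-1, -50)), 703), Pow(Add(-4834, Pow(3966, -1)), -1)) = Mul(Add(Add(-260, 50), 703), Pow(Add(-4834, Rational(1, 3966)), -1)) = Mul(Add(-210, 703), Pow(Rational(-19171643, 3966), -1)) = Mul(493, Rational(-3966, 19171643)) = Rational(-1955238, 19171643)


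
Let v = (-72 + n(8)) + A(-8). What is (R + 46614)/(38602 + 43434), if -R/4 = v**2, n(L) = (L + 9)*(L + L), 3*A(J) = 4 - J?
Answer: -59925/41018 ≈ -1.4609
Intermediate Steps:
A(J) = 4/3 - J/3 (A(J) = (4 - J)/3 = 4/3 - J/3)
n(L) = 2*L*(9 + L) (n(L) = (9 + L)*(2*L) = 2*L*(9 + L))
v = 204 (v = (-72 + 2*8*(9 + 8)) + (4/3 - 1/3*(-8)) = (-72 + 2*8*17) + (4/3 + 8/3) = (-72 + 272) + 4 = 200 + 4 = 204)
R = -166464 (R = -4*204**2 = -4*41616 = -166464)
(R + 46614)/(38602 + 43434) = (-166464 + 46614)/(38602 + 43434) = -119850/82036 = -119850*1/82036 = -59925/41018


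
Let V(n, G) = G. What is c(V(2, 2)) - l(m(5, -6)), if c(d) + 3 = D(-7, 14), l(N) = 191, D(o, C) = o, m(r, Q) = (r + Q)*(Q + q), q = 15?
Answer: -201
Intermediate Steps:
m(r, Q) = (15 + Q)*(Q + r) (m(r, Q) = (r + Q)*(Q + 15) = (Q + r)*(15 + Q) = (15 + Q)*(Q + r))
c(d) = -10 (c(d) = -3 - 7 = -10)
c(V(2, 2)) - l(m(5, -6)) = -10 - 1*191 = -10 - 191 = -201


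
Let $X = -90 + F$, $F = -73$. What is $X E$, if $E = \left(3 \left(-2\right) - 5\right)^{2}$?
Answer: $-19723$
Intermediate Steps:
$X = -163$ ($X = -90 - 73 = -163$)
$E = 121$ ($E = \left(-6 - 5\right)^{2} = \left(-11\right)^{2} = 121$)
$X E = \left(-163\right) 121 = -19723$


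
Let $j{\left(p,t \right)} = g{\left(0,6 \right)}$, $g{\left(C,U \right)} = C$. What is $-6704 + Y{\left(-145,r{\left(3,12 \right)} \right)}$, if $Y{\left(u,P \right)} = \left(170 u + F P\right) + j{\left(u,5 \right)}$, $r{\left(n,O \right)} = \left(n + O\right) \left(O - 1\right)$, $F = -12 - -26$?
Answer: $-29044$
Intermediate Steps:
$j{\left(p,t \right)} = 0$
$F = 14$ ($F = -12 + 26 = 14$)
$r{\left(n,O \right)} = \left(-1 + O\right) \left(O + n\right)$ ($r{\left(n,O \right)} = \left(O + n\right) \left(-1 + O\right) = \left(-1 + O\right) \left(O + n\right)$)
$Y{\left(u,P \right)} = 14 P + 170 u$ ($Y{\left(u,P \right)} = \left(170 u + 14 P\right) + 0 = \left(14 P + 170 u\right) + 0 = 14 P + 170 u$)
$-6704 + Y{\left(-145,r{\left(3,12 \right)} \right)} = -6704 + \left(14 \left(12^{2} - 12 - 3 + 12 \cdot 3\right) + 170 \left(-145\right)\right) = -6704 - \left(24650 - 14 \left(144 - 12 - 3 + 36\right)\right) = -6704 + \left(14 \cdot 165 - 24650\right) = -6704 + \left(2310 - 24650\right) = -6704 - 22340 = -29044$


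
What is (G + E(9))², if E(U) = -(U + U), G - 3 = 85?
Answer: 4900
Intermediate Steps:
G = 88 (G = 3 + 85 = 88)
E(U) = -2*U
(G + E(9))² = (88 - 2*9)² = (88 - 18)² = 70² = 4900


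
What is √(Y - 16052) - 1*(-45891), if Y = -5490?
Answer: 45891 + I*√21542 ≈ 45891.0 + 146.77*I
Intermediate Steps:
√(Y - 16052) - 1*(-45891) = √(-5490 - 16052) - 1*(-45891) = √(-21542) + 45891 = I*√21542 + 45891 = 45891 + I*√21542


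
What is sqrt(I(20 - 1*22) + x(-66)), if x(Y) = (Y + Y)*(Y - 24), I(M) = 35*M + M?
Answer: 12*sqrt(82) ≈ 108.66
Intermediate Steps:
I(M) = 36*M
x(Y) = 2*Y*(-24 + Y) (x(Y) = (2*Y)*(-24 + Y) = 2*Y*(-24 + Y))
sqrt(I(20 - 1*22) + x(-66)) = sqrt(36*(20 - 1*22) + 2*(-66)*(-24 - 66)) = sqrt(36*(20 - 22) + 2*(-66)*(-90)) = sqrt(36*(-2) + 11880) = sqrt(-72 + 11880) = sqrt(11808) = 12*sqrt(82)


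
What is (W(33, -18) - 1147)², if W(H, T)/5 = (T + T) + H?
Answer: 1350244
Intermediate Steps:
W(H, T) = 5*H + 10*T (W(H, T) = 5*((T + T) + H) = 5*(2*T + H) = 5*(H + 2*T) = 5*H + 10*T)
(W(33, -18) - 1147)² = ((5*33 + 10*(-18)) - 1147)² = ((165 - 180) - 1147)² = (-15 - 1147)² = (-1162)² = 1350244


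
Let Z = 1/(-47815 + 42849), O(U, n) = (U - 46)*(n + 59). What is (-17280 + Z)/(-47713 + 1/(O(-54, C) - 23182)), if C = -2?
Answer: 1239218038121/3421690370761 ≈ 0.36217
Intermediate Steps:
O(U, n) = (-46 + U)*(59 + n)
Z = -1/4966 (Z = 1/(-4966) = -1/4966 ≈ -0.00020137)
(-17280 + Z)/(-47713 + 1/(O(-54, C) - 23182)) = (-17280 - 1/4966)/(-47713 + 1/((-2714 - 46*(-2) + 59*(-54) - 54*(-2)) - 23182)) = -85812481/(4966*(-47713 + 1/((-2714 + 92 - 3186 + 108) - 23182))) = -85812481/(4966*(-47713 + 1/(-5700 - 23182))) = -85812481/(4966*(-47713 + 1/(-28882))) = -85812481/(4966*(-47713 - 1/28882)) = -85812481/(4966*(-1378046867/28882)) = -85812481/4966*(-28882/1378046867) = 1239218038121/3421690370761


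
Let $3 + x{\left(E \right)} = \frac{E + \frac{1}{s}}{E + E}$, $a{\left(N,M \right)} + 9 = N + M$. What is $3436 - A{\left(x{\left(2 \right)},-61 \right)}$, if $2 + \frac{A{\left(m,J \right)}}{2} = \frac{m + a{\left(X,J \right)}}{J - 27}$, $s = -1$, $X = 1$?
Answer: $\frac{605153}{176} \approx 3438.4$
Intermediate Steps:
$a{\left(N,M \right)} = -9 + M + N$ ($a{\left(N,M \right)} = -9 + \left(N + M\right) = -9 + \left(M + N\right) = -9 + M + N$)
$x{\left(E \right)} = -3 + \frac{-1 + E}{2 E}$ ($x{\left(E \right)} = -3 + \frac{E + \frac{1}{-1}}{E + E} = -3 + \frac{E - 1}{2 E} = -3 + \left(-1 + E\right) \frac{1}{2 E} = -3 + \frac{-1 + E}{2 E}$)
$A{\left(m,J \right)} = -4 + \frac{2 \left(-8 + J + m\right)}{-27 + J}$ ($A{\left(m,J \right)} = -4 + 2 \frac{m + \left(-9 + J + 1\right)}{J - 27} = -4 + 2 \frac{m + \left(-8 + J\right)}{-27 + J} = -4 + 2 \frac{-8 + J + m}{-27 + J} = -4 + \frac{2 \left(-8 + J + m\right)}{-27 + J}$)
$3436 - A{\left(x{\left(2 \right)},-61 \right)} = 3436 - \frac{2 \left(46 + \frac{-1 - 10}{2 \cdot 2} - -61\right)}{-27 - 61} = 3436 - \frac{2 \left(46 + \frac{1}{2} \cdot \frac{1}{2} \left(-1 - 10\right) + 61\right)}{-88} = 3436 - 2 \left(- \frac{1}{88}\right) \left(46 + \frac{1}{2} \cdot \frac{1}{2} \left(-11\right) + 61\right) = 3436 - 2 \left(- \frac{1}{88}\right) \left(46 - \frac{11}{4} + 61\right) = 3436 - 2 \left(- \frac{1}{88}\right) \frac{417}{4} = 3436 - - \frac{417}{176} = 3436 + \frac{417}{176} = \frac{605153}{176}$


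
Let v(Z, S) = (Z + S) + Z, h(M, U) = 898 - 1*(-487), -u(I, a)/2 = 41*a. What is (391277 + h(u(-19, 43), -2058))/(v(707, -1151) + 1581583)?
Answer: 196331/790923 ≈ 0.24823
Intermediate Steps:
u(I, a) = -82*a
h(M, U) = 1385 (h(M, U) = 898 + 487 = 1385)
v(Z, S) = S + 2*Z (v(Z, S) = (S + Z) + Z = S + 2*Z)
(391277 + h(u(-19, 43), -2058))/(v(707, -1151) + 1581583) = (391277 + 1385)/((-1151 + 2*707) + 1581583) = 392662/((-1151 + 1414) + 1581583) = 392662/(263 + 1581583) = 392662/1581846 = 392662*(1/1581846) = 196331/790923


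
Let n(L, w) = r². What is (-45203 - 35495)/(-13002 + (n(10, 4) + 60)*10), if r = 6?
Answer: 40349/6021 ≈ 6.7014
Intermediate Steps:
n(L, w) = 36 (n(L, w) = 6² = 36)
(-45203 - 35495)/(-13002 + (n(10, 4) + 60)*10) = (-45203 - 35495)/(-13002 + (36 + 60)*10) = -80698/(-13002 + 96*10) = -80698/(-13002 + 960) = -80698/(-12042) = -80698*(-1/12042) = 40349/6021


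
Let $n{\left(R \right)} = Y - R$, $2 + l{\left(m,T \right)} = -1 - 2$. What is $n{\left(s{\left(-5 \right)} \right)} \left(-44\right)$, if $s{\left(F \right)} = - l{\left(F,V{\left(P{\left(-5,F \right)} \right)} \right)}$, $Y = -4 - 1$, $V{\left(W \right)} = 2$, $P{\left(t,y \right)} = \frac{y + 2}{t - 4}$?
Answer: $440$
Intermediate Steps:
$P{\left(t,y \right)} = \frac{2 + y}{-4 + t}$
$l{\left(m,T \right)} = -5$ ($l{\left(m,T \right)} = -2 - 3 = -5$)
$Y = -5$ ($Y = -4 - 1 = -5$)
$s{\left(F \right)} = 5$ ($s{\left(F \right)} = \left(-1\right) \left(-5\right) = 5$)
$n{\left(R \right)} = -5 - R$
$n{\left(s{\left(-5 \right)} \right)} \left(-44\right) = \left(-5 - 5\right) \left(-44\right) = \left(-10\right) \left(-44\right) = 440$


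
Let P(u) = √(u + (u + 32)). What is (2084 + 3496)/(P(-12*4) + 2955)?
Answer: 16488900/8732089 - 44640*I/8732089 ≈ 1.8883 - 0.0051122*I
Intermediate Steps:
P(u) = √(32 + 2*u) (P(u) = √(u + (32 + u)) = √(32 + 2*u))
(2084 + 3496)/(P(-12*4) + 2955) = (2084 + 3496)/(√(32 + 2*(-12*4)) + 2955) = 5580/(√(32 + 2*(-48)) + 2955) = 5580/(√(32 - 96) + 2955) = 5580/(√(-64) + 2955) = 5580/(8*I + 2955) = 5580/(2955 + 8*I) = 5580*((2955 - 8*I)/8732089) = 5580*(2955 - 8*I)/8732089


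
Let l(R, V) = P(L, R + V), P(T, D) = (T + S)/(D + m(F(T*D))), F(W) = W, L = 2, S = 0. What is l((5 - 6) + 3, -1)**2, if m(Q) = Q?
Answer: 4/9 ≈ 0.44444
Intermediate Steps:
P(T, D) = T/(D + D*T) (P(T, D) = (T + 0)/(D + T*D) = T/(D + D*T))
l(R, V) = 2/(3*(R + V)) (l(R, V) = 2/((R + V)*(1 + 2)) = 2/((R + V)*3) = 2*(1/3)/(R + V) = 2/(3*(R + V)))
l((5 - 6) + 3, -1)**2 = (2/(3*(((5 - 6) + 3) - 1)))**2 = (2/(3*((-1 + 3) - 1)))**2 = (2/(3*(2 - 1)))**2 = ((2/3)/1)**2 = ((2/3)*1)**2 = (2/3)**2 = 4/9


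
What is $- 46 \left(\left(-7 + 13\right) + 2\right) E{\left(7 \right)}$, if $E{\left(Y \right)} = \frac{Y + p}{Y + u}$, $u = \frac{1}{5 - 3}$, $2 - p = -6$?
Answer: $-736$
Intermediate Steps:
$p = 8$ ($p = 2 - -6 = 2 + 6 = 8$)
$u = \frac{1}{2} \approx 0.5$
$E{\left(Y \right)} = \frac{8 + Y}{\frac{1}{2} + Y}$ ($E{\left(Y \right)} = \frac{Y + 8}{Y + \frac{1}{2}} = \frac{8 + Y}{\frac{1}{2} + Y}$)
$- 46 \left(\left(-7 + 13\right) + 2\right) E{\left(7 \right)} = - 46 \left(\left(-7 + 13\right) + 2\right) \frac{2 \left(8 + 7\right)}{1 + 2 \cdot 7} = - 46 \left(6 + 2\right) 2 \frac{1}{1 + 14} \cdot 15 = \left(-46\right) 8 \cdot 2 \cdot \frac{1}{15} \cdot 15 = - 368 \cdot 2 \cdot \frac{1}{15} \cdot 15 = \left(-368\right) 2 = -736$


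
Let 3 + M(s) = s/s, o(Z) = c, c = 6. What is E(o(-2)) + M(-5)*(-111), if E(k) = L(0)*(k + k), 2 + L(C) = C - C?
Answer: 198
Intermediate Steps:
o(Z) = 6
L(C) = -2 (L(C) = -2 + (C - C) = -2 + 0 = -2)
M(s) = -2 (M(s) = -3 + s/s = -3 + 1 = -2)
E(k) = -4*k (E(k) = -2*(k + k) = -4*k)
E(o(-2)) + M(-5)*(-111) = -4*6 - 2*(-111) = -24 + 222 = 198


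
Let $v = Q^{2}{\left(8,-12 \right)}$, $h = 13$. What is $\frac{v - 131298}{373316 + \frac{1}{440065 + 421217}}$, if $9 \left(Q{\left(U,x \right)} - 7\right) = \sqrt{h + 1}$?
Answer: $- \frac{1017380271190}{2893773160017} + \frac{1339772 \sqrt{14}}{321530351113} \approx -0.35156$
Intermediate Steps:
$Q{\left(U,x \right)} = 7 + \frac{\sqrt{14}}{9}$ ($Q{\left(U,x \right)} = 7 + \frac{\sqrt{13 + 1}}{9} = 7 + \frac{\sqrt{14}}{9}$)
$v = \left(7 + \frac{\sqrt{14}}{9}\right)^{2} \approx 54.993$
$\frac{v - 131298}{373316 + \frac{1}{440065 + 421217}} = \frac{\frac{\left(63 + \sqrt{14}\right)^{2}}{81} - 131298}{373316 + \frac{1}{440065 + 421217}} = \frac{-131298 + \frac{\left(63 + \sqrt{14}\right)^{2}}{81}}{373316 + \frac{1}{861282}} = \frac{-131298 + \frac{\left(63 + \sqrt{14}\right)^{2}}{81}}{\frac{321530351113}{861282}} = \left(-131298 + \frac{\left(63 + \sqrt{14}\right)^{2}}{81}\right) \frac{861282}{321530351113} = - \frac{113084604036}{321530351113} + \frac{95698 \left(63 + \sqrt{14}\right)^{2}}{2893773160017}$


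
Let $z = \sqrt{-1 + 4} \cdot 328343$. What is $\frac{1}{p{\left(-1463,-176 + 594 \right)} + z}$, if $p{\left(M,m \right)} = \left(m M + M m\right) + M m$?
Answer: $- \frac{611534}{1014112373819} - \frac{328343 \sqrt{3}}{3042337121457} \approx -7.8995 \cdot 10^{-7}$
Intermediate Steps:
$p{\left(M,m \right)} = 3 M m$ ($p{\left(M,m \right)} = \left(M m + M m\right) + M m = 2 M m + M m = 3 M m$)
$z = 328343 \sqrt{3}$ ($z = \sqrt{3} \cdot 328343 = 328343 \sqrt{3} \approx 5.6871 \cdot 10^{5}$)
$\frac{1}{p{\left(-1463,-176 + 594 \right)} + z} = \frac{1}{3 \left(-1463\right) \left(-176 + 594\right) + 328343 \sqrt{3}} = \frac{1}{3 \left(-1463\right) 418 + 328343 \sqrt{3}} = \frac{1}{-1834602 + 328343 \sqrt{3}}$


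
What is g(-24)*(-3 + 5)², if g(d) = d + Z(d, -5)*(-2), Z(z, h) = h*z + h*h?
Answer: -1256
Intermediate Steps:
Z(z, h) = h² + h*z (Z(z, h) = h*z + h² = h² + h*z)
g(d) = -50 + 11*d (g(d) = d - 5*(-5 + d)*(-2) = d + (25 - 5*d)*(-2) = d + (-50 + 10*d) = -50 + 11*d)
g(-24)*(-3 + 5)² = (-50 + 11*(-24))*(-3 + 5)² = (-50 - 264)*2² = -314*4 = -1256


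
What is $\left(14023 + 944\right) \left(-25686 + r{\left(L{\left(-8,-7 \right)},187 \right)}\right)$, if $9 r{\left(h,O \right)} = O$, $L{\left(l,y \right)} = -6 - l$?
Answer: $-384131381$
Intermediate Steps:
$r{\left(h,O \right)} = \frac{O}{9}$
$\left(14023 + 944\right) \left(-25686 + r{\left(L{\left(-8,-7 \right)},187 \right)}\right) = \left(14023 + 944\right) \left(-25686 + \frac{1}{9} \cdot 187\right) = 14967 \left(-25686 + \frac{187}{9}\right) = 14967 \left(- \frac{230987}{9}\right) = -384131381$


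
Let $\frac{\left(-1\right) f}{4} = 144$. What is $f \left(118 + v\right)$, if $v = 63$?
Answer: $-104256$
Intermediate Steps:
$f = -576$ ($f = \left(-4\right) 144 = -576$)
$f \left(118 + v\right) = - 576 \left(118 + 63\right) = \left(-576\right) 181 = -104256$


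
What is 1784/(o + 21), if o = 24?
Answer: 1784/45 ≈ 39.644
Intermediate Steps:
1784/(o + 21) = 1784/(24 + 21) = 1784/45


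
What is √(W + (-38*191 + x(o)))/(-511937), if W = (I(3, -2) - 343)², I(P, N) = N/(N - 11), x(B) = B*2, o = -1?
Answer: -√18637909/6655181 ≈ -0.00064869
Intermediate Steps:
x(B) = 2*B
I(P, N) = N/(-11 + N)
W = 19864849/169 (W = (-2/(-11 - 2) - 343)² = (-2/(-13) - 343)² = (-2*(-1/13) - 343)² = (2/13 - 343)² = (-4457/13)² = 19864849/169 ≈ 1.1754e+5)
√(W + (-38*191 + x(o)))/(-511937) = √(19864849/169 + (-38*191 + 2*(-1)))/(-511937) = √(19864849/169 + (-7258 - 2))*(-1/511937) = √(19864849/169 - 7260)*(-1/511937) = √(18637909/169)*(-1/511937) = (√18637909/13)*(-1/511937) = -√18637909/6655181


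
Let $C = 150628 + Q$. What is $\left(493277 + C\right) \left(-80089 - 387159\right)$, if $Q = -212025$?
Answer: $-201795066240$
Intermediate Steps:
$C = -61397$ ($C = 150628 - 212025 = -61397$)
$\left(493277 + C\right) \left(-80089 - 387159\right) = \left(493277 - 61397\right) \left(-80089 - 387159\right) = 431880 \left(-467248\right) = -201795066240$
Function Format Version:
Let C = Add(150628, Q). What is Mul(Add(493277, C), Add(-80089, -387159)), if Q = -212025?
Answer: -201795066240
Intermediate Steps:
C = -61397 (C = Add(150628, -212025) = -61397)
Mul(Add(493277, C), Add(-80089, -387159)) = Mul(Add(493277, -61397), Add(-80089, -387159)) = Mul(431880, -467248) = -201795066240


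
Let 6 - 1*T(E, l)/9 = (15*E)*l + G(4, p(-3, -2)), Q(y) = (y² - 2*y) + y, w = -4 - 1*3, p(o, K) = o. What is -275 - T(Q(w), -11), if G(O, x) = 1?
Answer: -83480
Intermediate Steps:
w = -7 (w = -4 - 3 = -7)
Q(y) = y² - y
T(E, l) = 45 - 135*E*l (T(E, l) = 54 - 9*((15*E)*l + 1) = 54 - 9*(15*E*l + 1) = 54 - 9*(1 + 15*E*l) = 54 + (-9 - 135*E*l) = 45 - 135*E*l)
-275 - T(Q(w), -11) = -275 - (45 - 135*(-7*(-1 - 7))*(-11)) = -275 - (45 - 135*(-7*(-8))*(-11)) = -275 - (45 - 135*56*(-11)) = -275 - (45 + 83160) = -275 - 1*83205 = -275 - 83205 = -83480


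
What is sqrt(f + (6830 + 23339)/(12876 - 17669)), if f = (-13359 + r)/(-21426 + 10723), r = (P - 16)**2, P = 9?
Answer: I*sqrt(109850405181223)/4663589 ≈ 2.2474*I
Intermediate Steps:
r = 49 (r = (9 - 16)**2 = (-7)**2 = 49)
f = 1210/973 (f = (-13359 + 49)/(-21426 + 10723) = -13310/(-10703) = -13310*(-1/10703) = 1210/973 ≈ 1.2436)
sqrt(f + (6830 + 23339)/(12876 - 17669)) = sqrt(1210/973 + (6830 + 23339)/(12876 - 17669)) = sqrt(1210/973 + 30169/(-4793)) = sqrt(1210/973 + 30169*(-1/4793)) = sqrt(1210/973 - 30169/4793) = sqrt(-23554907/4663589) = I*sqrt(109850405181223)/4663589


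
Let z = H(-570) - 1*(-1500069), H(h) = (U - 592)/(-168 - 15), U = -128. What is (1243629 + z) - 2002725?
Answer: 45199593/61 ≈ 7.4098e+5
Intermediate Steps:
H(h) = 240/61 (H(h) = (-128 - 592)/(-168 - 15) = -720/(-183) = -720*(-1/183) = 240/61)
z = 91504449/61 (z = 240/61 - 1*(-1500069) = 240/61 + 1500069 = 91504449/61 ≈ 1.5001e+6)
(1243629 + z) - 2002725 = (1243629 + 91504449/61) - 2002725 = 167365818/61 - 2002725 = 45199593/61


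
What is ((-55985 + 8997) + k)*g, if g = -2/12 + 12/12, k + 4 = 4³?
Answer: -117320/3 ≈ -39107.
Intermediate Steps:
k = 60 (k = -4 + 4³ = -4 + 64 = 60)
g = ⅚ (g = -2*1/12 + 12*(1/12) = -⅙ + 1 = ⅚ ≈ 0.83333)
((-55985 + 8997) + k)*g = ((-55985 + 8997) + 60)*(⅚) = (-46988 + 60)*(⅚) = -46928*⅚ = -117320/3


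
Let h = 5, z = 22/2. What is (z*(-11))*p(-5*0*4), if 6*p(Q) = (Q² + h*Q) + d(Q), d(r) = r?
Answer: 0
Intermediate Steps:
z = 11 (z = 22*(½) = 11)
p(Q) = Q + Q²/6 (p(Q) = ((Q² + 5*Q) + Q)/6 = (Q² + 6*Q)/6 = Q + Q²/6)
(z*(-11))*p(-5*0*4) = (11*(-11))*((-5*0*4)*(6 - 5*0*4)/6) = -121*0*4*(6 + 0*4)/6 = -121*0*(6 + 0)/6 = -121*0*6/6 = -121*0 = 0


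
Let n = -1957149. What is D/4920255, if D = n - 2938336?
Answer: -979097/984051 ≈ -0.99497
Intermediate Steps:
D = -4895485 (D = -1957149 - 2938336 = -4895485)
D/4920255 = -4895485/4920255 = -4895485*1/4920255 = -979097/984051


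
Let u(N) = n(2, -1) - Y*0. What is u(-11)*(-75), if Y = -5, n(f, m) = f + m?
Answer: -75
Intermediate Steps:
u(N) = 1 (u(N) = (2 - 1) - (-5)*0 = 1 - 1*0 = 1 + 0 = 1)
u(-11)*(-75) = 1*(-75) = -75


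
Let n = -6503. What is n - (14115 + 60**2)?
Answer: -24218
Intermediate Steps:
n - (14115 + 60**2) = -6503 - (14115 + 60**2) = -6503 - (14115 + 3600) = -6503 - 1*17715 = -6503 - 17715 = -24218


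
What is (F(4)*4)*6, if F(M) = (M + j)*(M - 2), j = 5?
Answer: 432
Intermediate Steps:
F(M) = (-2 + M)*(5 + M) (F(M) = (M + 5)*(M - 2) = (5 + M)*(-2 + M) = (-2 + M)*(5 + M))
(F(4)*4)*6 = ((-10 + 4² + 3*4)*4)*6 = ((-10 + 16 + 12)*4)*6 = (18*4)*6 = 72*6 = 432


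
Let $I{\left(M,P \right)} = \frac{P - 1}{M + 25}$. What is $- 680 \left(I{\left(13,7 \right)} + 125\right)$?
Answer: $- \frac{1617040}{19} \approx -85107.0$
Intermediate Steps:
$I{\left(M,P \right)} = \frac{-1 + P}{25 + M}$
$- 680 \left(I{\left(13,7 \right)} + 125\right) = - 680 \left(\frac{-1 + 7}{25 + 13} + 125\right) = - 680 \left(\frac{1}{38} \cdot 6 + 125\right) = - 680 \left(\frac{3}{19} + 125\right) = \left(-680\right) \frac{2378}{19} = - \frac{1617040}{19}$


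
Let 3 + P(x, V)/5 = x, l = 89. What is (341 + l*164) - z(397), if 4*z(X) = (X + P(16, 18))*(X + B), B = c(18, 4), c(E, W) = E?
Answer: -65991/2 ≈ -32996.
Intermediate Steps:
P(x, V) = -15 + 5*x
B = 18
z(X) = (18 + X)*(65 + X)/4 (z(X) = ((X + (-15 + 5*16))*(X + 18))/4 = ((X + (-15 + 80))*(18 + X))/4 = ((X + 65)*(18 + X))/4 = ((65 + X)*(18 + X))/4 = ((18 + X)*(65 + X))/4 = (18 + X)*(65 + X)/4)
(341 + l*164) - z(397) = (341 + 89*164) - (585/2 + (1/4)*397**2 + (83/4)*397) = (341 + 14596) - (585/2 + (1/4)*157609 + 32951/4) = 14937 - (585/2 + 157609/4 + 32951/4) = 14937 - 1*95865/2 = 14937 - 95865/2 = -65991/2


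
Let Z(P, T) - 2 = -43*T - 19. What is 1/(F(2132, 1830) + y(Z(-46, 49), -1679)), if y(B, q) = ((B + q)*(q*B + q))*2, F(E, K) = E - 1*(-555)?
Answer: -1/27111713615 ≈ -3.6884e-11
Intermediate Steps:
Z(P, T) = -17 - 43*T (Z(P, T) = 2 + (-43*T - 19) = 2 + (-19 - 43*T) = -17 - 43*T)
F(E, K) = 555 + E (F(E, K) = E + 555 = 555 + E)
y(B, q) = 2*(B + q)*(q + B*q) (y(B, q) = ((B + q)*(B*q + q))*2 = ((B + q)*(q + B*q))*2 = 2*(B + q)*(q + B*q))
1/(F(2132, 1830) + y(Z(-46, 49), -1679)) = 1/((555 + 2132) + 2*(-1679)*((-17 - 43*49) - 1679 + (-17 - 43*49)² + (-17 - 43*49)*(-1679))) = 1/(2687 + 2*(-1679)*((-17 - 2107) - 1679 + (-17 - 2107)² + (-17 - 2107)*(-1679))) = 1/(2687 + 2*(-1679)*(-2124 - 1679 + (-2124)² - 2124*(-1679))) = 1/(2687 + 2*(-1679)*(-2124 - 1679 + 4511376 + 3566196)) = 1/(2687 + 2*(-1679)*8073769) = 1/(2687 - 27111716302) = 1/(-27111713615) = -1/27111713615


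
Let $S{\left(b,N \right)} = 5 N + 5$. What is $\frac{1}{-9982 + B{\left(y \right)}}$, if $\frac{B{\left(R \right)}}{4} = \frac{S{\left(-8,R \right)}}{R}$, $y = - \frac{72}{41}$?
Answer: $- \frac{18}{179521} \approx -0.00010027$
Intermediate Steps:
$S{\left(b,N \right)} = 5 + 5 N$
$y = - \frac{72}{41}$ ($y = \left(-72\right) \frac{1}{41} = - \frac{72}{41} \approx -1.7561$)
$B{\left(R \right)} = \frac{4 \left(5 + 5 R\right)}{R}$ ($B{\left(R \right)} = 4 \frac{5 + 5 R}{R} = \frac{4 \left(5 + 5 R\right)}{R}$)
$\frac{1}{-9982 + B{\left(y \right)}} = \frac{1}{-9982 + \left(20 + \frac{20}{- \frac{72}{41}}\right)} = \frac{1}{-9982 + \left(20 + 20 \left(- \frac{41}{72}\right)\right)} = \frac{1}{-9982 + \left(20 - \frac{205}{18}\right)} = \frac{1}{-9982 + \frac{155}{18}} = \frac{1}{- \frac{179521}{18}} = - \frac{18}{179521}$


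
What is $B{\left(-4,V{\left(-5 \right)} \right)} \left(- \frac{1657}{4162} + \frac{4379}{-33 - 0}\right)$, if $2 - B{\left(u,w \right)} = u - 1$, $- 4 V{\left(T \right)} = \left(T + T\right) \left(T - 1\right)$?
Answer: $- \frac{127960553}{137346} \approx -931.67$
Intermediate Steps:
$V{\left(T \right)} = - \frac{T \left(-1 + T\right)}{2}$ ($V{\left(T \right)} = - \frac{\left(T + T\right) \left(T - 1\right)}{4} = - \frac{2 T \left(-1 + T\right)}{4} = - \frac{T \left(-1 + T\right)}{2}$)
$B{\left(u,w \right)} = 3 - u$ ($B{\left(u,w \right)} = 2 - \left(u - 1\right) = 2 - \left(-1 + u\right) = 3 - u$)
$B{\left(-4,V{\left(-5 \right)} \right)} \left(- \frac{1657}{4162} + \frac{4379}{-33 - 0}\right) = \left(3 - -4\right) \left(- \frac{1657}{4162} + \frac{4379}{-33 - 0}\right) = \left(3 + 4\right) \left(\left(-1657\right) \frac{1}{4162} + \frac{4379}{-33 + 0}\right) = 7 \left(- \frac{1657}{4162} + \frac{4379}{-33}\right) = 7 \left(- \frac{1657}{4162} + 4379 \left(- \frac{1}{33}\right)\right) = 7 \left(- \frac{1657}{4162} - \frac{4379}{33}\right) = 7 \left(- \frac{18280079}{137346}\right) = - \frac{127960553}{137346}$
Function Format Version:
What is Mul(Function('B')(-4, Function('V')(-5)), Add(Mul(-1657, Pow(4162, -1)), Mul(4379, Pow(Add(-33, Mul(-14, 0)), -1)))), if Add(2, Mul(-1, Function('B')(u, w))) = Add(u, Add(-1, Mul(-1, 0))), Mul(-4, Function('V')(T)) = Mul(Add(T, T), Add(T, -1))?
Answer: Rational(-127960553, 137346) ≈ -931.67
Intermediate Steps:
Function('V')(T) = Mul(Rational(-1, 2), T, Add(-1, T)) (Function('V')(T) = Mul(Rational(-1, 4), Mul(Add(T, T), Add(T, -1))) = Mul(Rational(-1, 4), Mul(Mul(2, T), Add(-1, T))) = Mul(Rational(-1, 4), Mul(2, T, Add(-1, T))) = Mul(Rational(-1, 2), T, Add(-1, T)))
Function('B')(u, w) = Add(3, Mul(-1, u)) (Function('B')(u, w) = Add(2, Mul(-1, Add(u, Add(-1, Mul(-1, 0))))) = Add(2, Mul(-1, Add(u, Add(-1, 0)))) = Add(2, Mul(-1, Add(u, -1))) = Add(2, Mul(-1, Add(-1, u))) = Add(2, Add(1, Mul(-1, u))) = Add(3, Mul(-1, u)))
Mul(Function('B')(-4, Function('V')(-5)), Add(Mul(-1657, Pow(4162, -1)), Mul(4379, Pow(Add(-33, Mul(-14, 0)), -1)))) = Mul(Add(3, Mul(-1, -4)), Add(Mul(-1657, Pow(4162, -1)), Mul(4379, Pow(Add(-33, Mul(-14, 0)), -1)))) = Mul(Add(3, 4), Add(Mul(-1657, Rational(1, 4162)), Mul(4379, Pow(Add(-33, 0), -1)))) = Mul(7, Add(Rational(-1657, 4162), Mul(4379, Pow(-33, -1)))) = Mul(7, Add(Rational(-1657, 4162), Mul(4379, Rational(-1, 33)))) = Mul(7, Add(Rational(-1657, 4162), Rational(-4379, 33))) = Mul(7, Rational(-18280079, 137346)) = Rational(-127960553, 137346)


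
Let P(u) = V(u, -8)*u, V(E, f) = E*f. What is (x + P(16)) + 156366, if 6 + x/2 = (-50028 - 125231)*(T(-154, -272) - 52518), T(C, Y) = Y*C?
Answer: 3726160646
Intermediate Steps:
T(C, Y) = C*Y
x = 3726006328 (x = -12 + 2*((-50028 - 125231)*(-154*(-272) - 52518)) = -12 + 2*(-175259*(41888 - 52518)) = -12 + 2*(-175259*(-10630)) = -12 + 2*1863003170 = -12 + 3726006340 = 3726006328)
P(u) = -8*u² (P(u) = (u*(-8))*u = (-8*u)*u = -8*u²)
(x + P(16)) + 156366 = (3726006328 - 8*16²) + 156366 = (3726006328 - 8*256) + 156366 = (3726006328 - 2048) + 156366 = 3726004280 + 156366 = 3726160646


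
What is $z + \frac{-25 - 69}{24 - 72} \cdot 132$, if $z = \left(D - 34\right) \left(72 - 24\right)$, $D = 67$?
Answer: $\frac{3685}{2} \approx 1842.5$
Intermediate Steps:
$z = 1584$ ($z = \left(67 - 34\right) \left(72 - 24\right) = 33 \cdot 48 = 1584$)
$z + \frac{-25 - 69}{24 - 72} \cdot 132 = 1584 + \frac{-25 - 69}{24 - 72} \cdot 132 = 1584 + - \frac{94}{-48} \cdot 132 = 1584 + \left(-94\right) \left(- \frac{1}{48}\right) 132 = 1584 + \frac{47}{24} \cdot 132 = 1584 + \frac{517}{2} = \frac{3685}{2}$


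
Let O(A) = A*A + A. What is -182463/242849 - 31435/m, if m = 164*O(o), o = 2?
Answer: -7813501907/238963416 ≈ -32.698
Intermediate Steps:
O(A) = A + A**2 (O(A) = A**2 + A = A + A**2)
m = 984 (m = 164*(2*(1 + 2)) = 164*(2*3) = 164*6 = 984)
-182463/242849 - 31435/m = -182463/242849 - 31435/984 = -7813501907/238963416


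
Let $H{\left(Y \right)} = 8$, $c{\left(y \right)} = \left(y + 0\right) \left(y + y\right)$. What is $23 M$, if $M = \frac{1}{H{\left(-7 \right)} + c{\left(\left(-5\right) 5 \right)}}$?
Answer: $\frac{23}{1258} \approx 0.018283$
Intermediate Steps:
$c{\left(y \right)} = 2 y^{2}$ ($c{\left(y \right)} = y 2 y = 2 y^{2}$)
$M = \frac{1}{1258}$ ($M = \frac{1}{8 + 2 \left(\left(-5\right) 5\right)^{2}} = \frac{1}{8 + 2 \left(-25\right)^{2}} = \frac{1}{8 + 2 \cdot 625} = \frac{1}{8 + 1250} = \frac{1}{1258} \approx 0.00079491$)
$23 M = 23 \cdot \frac{1}{1258} = \frac{23}{1258}$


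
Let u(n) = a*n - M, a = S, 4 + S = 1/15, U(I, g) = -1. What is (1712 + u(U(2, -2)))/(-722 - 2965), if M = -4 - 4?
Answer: -25859/55305 ≈ -0.46757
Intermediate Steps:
S = -59/15 (S = -4 + 1/15 = -59/15 ≈ -3.9333)
a = -59/15 ≈ -3.9333
M = -8
u(n) = 8 - 59*n/15 (u(n) = -59*n/15 - 1*(-8) = -59*n/15 + 8 = 8 - 59*n/15)
(1712 + u(U(2, -2)))/(-722 - 2965) = (1712 + (8 - 59/15*(-1)))/(-722 - 2965) = (1712 + (8 + 59/15))/(-3687) = (1712 + 179/15)*(-1/3687) = (25859/15)*(-1/3687) = -25859/55305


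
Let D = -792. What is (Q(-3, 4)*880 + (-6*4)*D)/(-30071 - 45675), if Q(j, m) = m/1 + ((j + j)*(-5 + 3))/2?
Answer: -1264/3443 ≈ -0.36712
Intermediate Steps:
Q(j, m) = m - 2*j (Q(j, m) = m*1 + ((2*j)*(-2))*(½) = m - 4*j*(½) = m - 2*j)
(Q(-3, 4)*880 + (-6*4)*D)/(-30071 - 45675) = ((4 - 2*(-3))*880 - 6*4*(-792))/(-30071 - 45675) = ((4 + 6)*880 - 24*(-792))/(-75746) = (10*880 + 19008)*(-1/75746) = (8800 + 19008)*(-1/75746) = 27808*(-1/75746) = -1264/3443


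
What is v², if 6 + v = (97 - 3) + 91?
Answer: 32041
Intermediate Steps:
v = 179 (v = -6 + ((97 - 3) + 91) = -6 + (94 + 91) = -6 + 185 = 179)
v² = 179² = 32041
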